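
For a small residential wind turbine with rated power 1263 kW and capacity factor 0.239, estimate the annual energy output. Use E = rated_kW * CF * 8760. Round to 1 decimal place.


Annual energy = rated_kW * capacity_factor * hours_per_year
Given: P_rated = 1263 kW, CF = 0.239, hours = 8760
E = 1263 * 0.239 * 8760
E = 2644267.3 kWh

2644267.3


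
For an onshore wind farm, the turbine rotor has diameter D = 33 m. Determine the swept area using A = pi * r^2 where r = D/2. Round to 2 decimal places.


Compute the rotor radius:
  r = D / 2 = 33 / 2 = 16.5 m
Calculate swept area:
  A = pi * r^2 = pi * 16.5^2
  A = 855.30 m^2

855.30


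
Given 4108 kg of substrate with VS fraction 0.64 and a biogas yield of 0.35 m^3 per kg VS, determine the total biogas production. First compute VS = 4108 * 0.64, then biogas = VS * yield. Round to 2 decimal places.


Compute volatile solids:
  VS = mass * VS_fraction = 4108 * 0.64 = 2629.12 kg
Calculate biogas volume:
  Biogas = VS * specific_yield = 2629.12 * 0.35
  Biogas = 920.19 m^3

920.19


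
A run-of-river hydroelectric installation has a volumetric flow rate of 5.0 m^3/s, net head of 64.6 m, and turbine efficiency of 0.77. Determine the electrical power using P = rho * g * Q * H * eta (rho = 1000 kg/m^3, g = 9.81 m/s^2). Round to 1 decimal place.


Apply the hydropower formula P = rho * g * Q * H * eta
rho * g = 1000 * 9.81 = 9810.0
P = 9810.0 * 5.0 * 64.6 * 0.77
P = 2439845.1 W

2439845.1


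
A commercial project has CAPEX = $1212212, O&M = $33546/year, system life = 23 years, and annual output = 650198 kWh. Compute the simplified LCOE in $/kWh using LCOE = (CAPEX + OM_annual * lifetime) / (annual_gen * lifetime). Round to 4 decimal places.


Total cost = CAPEX + OM * lifetime = 1212212 + 33546 * 23 = 1212212 + 771558 = 1983770
Total generation = annual * lifetime = 650198 * 23 = 14954554 kWh
LCOE = 1983770 / 14954554
LCOE = 0.1327 $/kWh

0.1327


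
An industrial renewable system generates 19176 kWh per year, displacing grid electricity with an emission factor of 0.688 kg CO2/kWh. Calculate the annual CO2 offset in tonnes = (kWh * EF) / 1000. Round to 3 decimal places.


CO2 offset in kg = generation * emission_factor
CO2 offset = 19176 * 0.688 = 13193.09 kg
Convert to tonnes:
  CO2 offset = 13193.09 / 1000 = 13.193 tonnes

13.193


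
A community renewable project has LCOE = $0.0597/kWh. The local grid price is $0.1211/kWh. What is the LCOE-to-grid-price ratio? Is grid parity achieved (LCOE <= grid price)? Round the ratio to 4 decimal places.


Compare LCOE to grid price:
  LCOE = $0.0597/kWh, Grid price = $0.1211/kWh
  Ratio = LCOE / grid_price = 0.0597 / 0.1211 = 0.4930
  Grid parity achieved (ratio <= 1)? yes

0.4930


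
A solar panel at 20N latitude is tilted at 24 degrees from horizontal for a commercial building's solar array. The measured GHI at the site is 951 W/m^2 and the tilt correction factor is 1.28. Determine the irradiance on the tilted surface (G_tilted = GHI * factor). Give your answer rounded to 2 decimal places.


Identify the given values:
  GHI = 951 W/m^2, tilt correction factor = 1.28
Apply the formula G_tilted = GHI * factor:
  G_tilted = 951 * 1.28
  G_tilted = 1217.28 W/m^2

1217.28


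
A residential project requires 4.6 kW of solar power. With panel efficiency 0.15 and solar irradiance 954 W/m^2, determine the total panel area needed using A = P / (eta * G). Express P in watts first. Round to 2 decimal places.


Convert target power to watts: P = 4.6 * 1000 = 4600.0 W
Compute denominator: eta * G = 0.15 * 954 = 143.1
Required area A = P / (eta * G) = 4600.0 / 143.1
A = 32.15 m^2

32.15


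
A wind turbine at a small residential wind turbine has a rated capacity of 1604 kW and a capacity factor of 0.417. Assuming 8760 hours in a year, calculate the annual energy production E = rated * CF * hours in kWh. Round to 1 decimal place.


Annual energy = rated_kW * capacity_factor * hours_per_year
Given: P_rated = 1604 kW, CF = 0.417, hours = 8760
E = 1604 * 0.417 * 8760
E = 5859283.7 kWh

5859283.7


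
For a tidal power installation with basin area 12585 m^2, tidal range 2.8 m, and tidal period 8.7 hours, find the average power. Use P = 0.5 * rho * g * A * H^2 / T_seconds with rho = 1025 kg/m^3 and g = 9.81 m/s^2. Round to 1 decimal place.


Convert period to seconds: T = 8.7 * 3600 = 31320.0 s
H^2 = 2.8^2 = 7.84
P = 0.5 * rho * g * A * H^2 / T
P = 0.5 * 1025 * 9.81 * 12585 * 7.84 / 31320.0
P = 15838.4 W

15838.4


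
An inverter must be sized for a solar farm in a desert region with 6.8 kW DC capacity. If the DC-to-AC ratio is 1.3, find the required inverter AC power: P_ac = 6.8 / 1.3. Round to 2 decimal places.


The inverter AC capacity is determined by the DC/AC ratio.
Given: P_dc = 6.8 kW, DC/AC ratio = 1.3
P_ac = P_dc / ratio = 6.8 / 1.3
P_ac = 5.23 kW

5.23


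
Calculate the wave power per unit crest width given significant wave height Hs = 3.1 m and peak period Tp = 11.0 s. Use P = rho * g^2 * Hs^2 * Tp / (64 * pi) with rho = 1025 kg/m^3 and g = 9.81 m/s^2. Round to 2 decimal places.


Apply wave power formula:
  g^2 = 9.81^2 = 96.2361
  Hs^2 = 3.1^2 = 9.61
  Numerator = rho * g^2 * Hs^2 * Tp = 1025 * 96.2361 * 9.61 * 11.0 = 10427446.08
  Denominator = 64 * pi = 201.0619
  P = 10427446.08 / 201.0619 = 51861.86 W/m

51861.86


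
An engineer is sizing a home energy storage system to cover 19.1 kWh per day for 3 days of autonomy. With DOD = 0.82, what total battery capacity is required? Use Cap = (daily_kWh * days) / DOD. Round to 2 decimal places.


Total energy needed = daily * days = 19.1 * 3 = 57.3 kWh
Account for depth of discharge:
  Cap = total_energy / DOD = 57.3 / 0.82
  Cap = 69.88 kWh

69.88


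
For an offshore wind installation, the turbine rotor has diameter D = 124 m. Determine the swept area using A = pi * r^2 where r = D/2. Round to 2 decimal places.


Compute the rotor radius:
  r = D / 2 = 124 / 2 = 62.0 m
Calculate swept area:
  A = pi * r^2 = pi * 62.0^2
  A = 12076.28 m^2

12076.28


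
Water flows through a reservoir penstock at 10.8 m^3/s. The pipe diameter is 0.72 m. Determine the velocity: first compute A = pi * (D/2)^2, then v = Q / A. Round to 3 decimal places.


Compute pipe cross-sectional area:
  A = pi * (D/2)^2 = pi * (0.72/2)^2 = 0.4072 m^2
Calculate velocity:
  v = Q / A = 10.8 / 0.4072
  v = 26.526 m/s

26.526


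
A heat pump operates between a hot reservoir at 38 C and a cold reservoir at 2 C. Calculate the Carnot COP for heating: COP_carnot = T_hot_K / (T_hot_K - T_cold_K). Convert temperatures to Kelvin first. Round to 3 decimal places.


Convert to Kelvin:
  T_hot = 38 + 273.15 = 311.15 K
  T_cold = 2 + 273.15 = 275.15 K
Apply Carnot COP formula:
  COP = T_hot_K / (T_hot_K - T_cold_K) = 311.15 / 36.0
  COP = 8.643

8.643


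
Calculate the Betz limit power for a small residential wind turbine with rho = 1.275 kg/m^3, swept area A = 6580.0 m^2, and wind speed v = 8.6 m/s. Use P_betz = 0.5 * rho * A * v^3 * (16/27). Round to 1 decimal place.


The Betz coefficient Cp_max = 16/27 = 0.5926
v^3 = 8.6^3 = 636.056
P_betz = 0.5 * rho * A * v^3 * Cp_max
P_betz = 0.5 * 1.275 * 6580.0 * 636.056 * 0.5926
P_betz = 1581093.9 W

1581093.9


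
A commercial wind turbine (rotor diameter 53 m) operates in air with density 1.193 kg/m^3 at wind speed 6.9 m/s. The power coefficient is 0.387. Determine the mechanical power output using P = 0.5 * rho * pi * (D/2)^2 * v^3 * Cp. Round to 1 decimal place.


Step 1 -- Compute swept area:
  A = pi * (D/2)^2 = pi * (53/2)^2 = 2206.18 m^2
Step 2 -- Apply wind power equation:
  P = 0.5 * rho * A * v^3 * Cp
  v^3 = 6.9^3 = 328.509
  P = 0.5 * 1.193 * 2206.18 * 328.509 * 0.387
  P = 167305.5 W

167305.5


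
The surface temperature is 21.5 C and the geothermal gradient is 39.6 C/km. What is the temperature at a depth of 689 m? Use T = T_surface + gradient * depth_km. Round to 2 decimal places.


Convert depth to km: 689 / 1000 = 0.689 km
Temperature increase = gradient * depth_km = 39.6 * 0.689 = 27.28 C
Temperature at depth = T_surface + delta_T = 21.5 + 27.28
T = 48.78 C

48.78


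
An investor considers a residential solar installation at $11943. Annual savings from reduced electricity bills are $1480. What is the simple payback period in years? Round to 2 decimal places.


Simple payback period = initial cost / annual savings
Payback = 11943 / 1480
Payback = 8.07 years

8.07


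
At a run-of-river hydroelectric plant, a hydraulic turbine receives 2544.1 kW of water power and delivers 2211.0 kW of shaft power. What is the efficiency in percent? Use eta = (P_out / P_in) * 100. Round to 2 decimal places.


Turbine efficiency = (output power / input power) * 100
eta = (2211.0 / 2544.1) * 100
eta = 86.91%

86.91


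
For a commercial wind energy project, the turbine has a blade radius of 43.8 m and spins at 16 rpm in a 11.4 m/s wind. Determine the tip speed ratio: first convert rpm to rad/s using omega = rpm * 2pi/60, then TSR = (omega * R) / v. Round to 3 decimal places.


Convert rotational speed to rad/s:
  omega = 16 * 2 * pi / 60 = 1.6755 rad/s
Compute tip speed:
  v_tip = omega * R = 1.6755 * 43.8 = 73.388 m/s
Tip speed ratio:
  TSR = v_tip / v_wind = 73.388 / 11.4 = 6.438

6.438


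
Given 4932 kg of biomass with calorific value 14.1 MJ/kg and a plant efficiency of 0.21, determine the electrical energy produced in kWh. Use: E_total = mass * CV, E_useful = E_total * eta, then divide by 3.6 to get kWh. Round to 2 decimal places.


Total energy = mass * CV = 4932 * 14.1 = 69541.2 MJ
Useful energy = total * eta = 69541.2 * 0.21 = 14603.65 MJ
Convert to kWh: 14603.65 / 3.6
Useful energy = 4056.57 kWh

4056.57


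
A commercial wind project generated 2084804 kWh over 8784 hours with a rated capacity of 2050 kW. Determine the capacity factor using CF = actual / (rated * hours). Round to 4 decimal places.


Capacity factor = actual output / maximum possible output
Maximum possible = rated * hours = 2050 * 8784 = 18007200 kWh
CF = 2084804 / 18007200
CF = 0.1158

0.1158


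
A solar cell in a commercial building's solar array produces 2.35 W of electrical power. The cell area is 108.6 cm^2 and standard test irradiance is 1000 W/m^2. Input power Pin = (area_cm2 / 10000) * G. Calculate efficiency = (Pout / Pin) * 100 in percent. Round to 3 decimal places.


First compute the input power:
  Pin = area_cm2 / 10000 * G = 108.6 / 10000 * 1000 = 10.86 W
Then compute efficiency:
  Efficiency = (Pout / Pin) * 100 = (2.35 / 10.86) * 100
  Efficiency = 21.639%

21.639


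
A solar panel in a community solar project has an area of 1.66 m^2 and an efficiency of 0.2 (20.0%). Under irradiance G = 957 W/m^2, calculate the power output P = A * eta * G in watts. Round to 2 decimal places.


Use the solar power formula P = A * eta * G.
Given: A = 1.66 m^2, eta = 0.2, G = 957 W/m^2
P = 1.66 * 0.2 * 957
P = 317.72 W

317.72


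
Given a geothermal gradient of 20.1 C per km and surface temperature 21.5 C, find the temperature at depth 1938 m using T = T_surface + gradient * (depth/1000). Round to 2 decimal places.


Convert depth to km: 1938 / 1000 = 1.938 km
Temperature increase = gradient * depth_km = 20.1 * 1.938 = 38.95 C
Temperature at depth = T_surface + delta_T = 21.5 + 38.95
T = 60.45 C

60.45


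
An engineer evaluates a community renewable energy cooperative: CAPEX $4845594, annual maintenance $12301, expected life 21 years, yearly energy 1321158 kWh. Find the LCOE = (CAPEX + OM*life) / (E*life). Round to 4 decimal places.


Total cost = CAPEX + OM * lifetime = 4845594 + 12301 * 21 = 4845594 + 258321 = 5103915
Total generation = annual * lifetime = 1321158 * 21 = 27744318 kWh
LCOE = 5103915 / 27744318
LCOE = 0.1840 $/kWh

0.1840


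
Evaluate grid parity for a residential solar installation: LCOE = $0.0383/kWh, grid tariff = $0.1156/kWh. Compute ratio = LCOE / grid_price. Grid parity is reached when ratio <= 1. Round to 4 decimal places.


Compare LCOE to grid price:
  LCOE = $0.0383/kWh, Grid price = $0.1156/kWh
  Ratio = LCOE / grid_price = 0.0383 / 0.1156 = 0.3313
  Grid parity achieved (ratio <= 1)? yes

0.3313


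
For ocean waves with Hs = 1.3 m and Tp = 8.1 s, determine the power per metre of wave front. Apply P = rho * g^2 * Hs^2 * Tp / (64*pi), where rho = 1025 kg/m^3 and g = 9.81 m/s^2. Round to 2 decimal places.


Apply wave power formula:
  g^2 = 9.81^2 = 96.2361
  Hs^2 = 1.3^2 = 1.69
  Numerator = rho * g^2 * Hs^2 * Tp = 1025 * 96.2361 * 1.69 * 8.1 = 1350310.37
  Denominator = 64 * pi = 201.0619
  P = 1350310.37 / 201.0619 = 6715.89 W/m

6715.89


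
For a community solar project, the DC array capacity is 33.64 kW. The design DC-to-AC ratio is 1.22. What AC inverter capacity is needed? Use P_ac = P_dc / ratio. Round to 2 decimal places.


The inverter AC capacity is determined by the DC/AC ratio.
Given: P_dc = 33.64 kW, DC/AC ratio = 1.22
P_ac = P_dc / ratio = 33.64 / 1.22
P_ac = 27.57 kW

27.57


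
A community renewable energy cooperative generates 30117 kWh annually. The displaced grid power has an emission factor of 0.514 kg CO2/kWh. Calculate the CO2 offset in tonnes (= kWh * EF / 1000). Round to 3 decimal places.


CO2 offset in kg = generation * emission_factor
CO2 offset = 30117 * 0.514 = 15480.14 kg
Convert to tonnes:
  CO2 offset = 15480.14 / 1000 = 15.480 tonnes

15.480


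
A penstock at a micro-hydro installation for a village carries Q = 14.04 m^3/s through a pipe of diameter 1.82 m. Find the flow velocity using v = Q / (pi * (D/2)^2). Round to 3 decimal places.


Compute pipe cross-sectional area:
  A = pi * (D/2)^2 = pi * (1.82/2)^2 = 2.6016 m^2
Calculate velocity:
  v = Q / A = 14.04 / 2.6016
  v = 5.397 m/s

5.397


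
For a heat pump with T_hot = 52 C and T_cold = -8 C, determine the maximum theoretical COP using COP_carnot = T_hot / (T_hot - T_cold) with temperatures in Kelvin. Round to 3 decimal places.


Convert to Kelvin:
  T_hot = 52 + 273.15 = 325.15 K
  T_cold = -8 + 273.15 = 265.15 K
Apply Carnot COP formula:
  COP = T_hot_K / (T_hot_K - T_cold_K) = 325.15 / 60.0
  COP = 5.419

5.419


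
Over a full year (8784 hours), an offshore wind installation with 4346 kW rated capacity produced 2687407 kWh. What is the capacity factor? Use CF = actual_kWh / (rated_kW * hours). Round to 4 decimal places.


Capacity factor = actual output / maximum possible output
Maximum possible = rated * hours = 4346 * 8784 = 38175264 kWh
CF = 2687407 / 38175264
CF = 0.0704

0.0704


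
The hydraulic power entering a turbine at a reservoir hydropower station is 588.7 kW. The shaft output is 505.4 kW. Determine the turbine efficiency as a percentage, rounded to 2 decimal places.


Turbine efficiency = (output power / input power) * 100
eta = (505.4 / 588.7) * 100
eta = 85.85%

85.85


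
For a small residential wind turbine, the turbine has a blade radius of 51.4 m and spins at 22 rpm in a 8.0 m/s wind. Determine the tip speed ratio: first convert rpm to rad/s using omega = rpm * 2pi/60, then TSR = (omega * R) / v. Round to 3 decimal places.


Convert rotational speed to rad/s:
  omega = 22 * 2 * pi / 60 = 2.3038 rad/s
Compute tip speed:
  v_tip = omega * R = 2.3038 * 51.4 = 118.417 m/s
Tip speed ratio:
  TSR = v_tip / v_wind = 118.417 / 8.0 = 14.802

14.802


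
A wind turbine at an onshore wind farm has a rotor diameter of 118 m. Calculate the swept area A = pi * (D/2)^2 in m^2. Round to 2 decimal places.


Compute the rotor radius:
  r = D / 2 = 118 / 2 = 59.0 m
Calculate swept area:
  A = pi * r^2 = pi * 59.0^2
  A = 10935.88 m^2

10935.88


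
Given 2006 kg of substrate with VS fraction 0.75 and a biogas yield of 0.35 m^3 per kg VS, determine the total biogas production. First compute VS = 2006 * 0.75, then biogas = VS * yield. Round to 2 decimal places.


Compute volatile solids:
  VS = mass * VS_fraction = 2006 * 0.75 = 1504.5 kg
Calculate biogas volume:
  Biogas = VS * specific_yield = 1504.5 * 0.35
  Biogas = 526.58 m^3

526.58


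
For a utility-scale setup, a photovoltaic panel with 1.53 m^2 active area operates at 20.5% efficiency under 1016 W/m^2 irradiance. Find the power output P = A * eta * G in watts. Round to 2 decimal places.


Use the solar power formula P = A * eta * G.
Given: A = 1.53 m^2, eta = 0.205, G = 1016 W/m^2
P = 1.53 * 0.205 * 1016
P = 318.67 W

318.67


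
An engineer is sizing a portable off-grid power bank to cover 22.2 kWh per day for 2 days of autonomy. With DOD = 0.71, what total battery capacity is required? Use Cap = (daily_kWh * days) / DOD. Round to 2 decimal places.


Total energy needed = daily * days = 22.2 * 2 = 44.4 kWh
Account for depth of discharge:
  Cap = total_energy / DOD = 44.4 / 0.71
  Cap = 62.54 kWh

62.54


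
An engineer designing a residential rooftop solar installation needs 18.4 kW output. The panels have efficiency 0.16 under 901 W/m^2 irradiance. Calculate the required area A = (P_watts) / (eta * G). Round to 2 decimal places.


Convert target power to watts: P = 18.4 * 1000 = 18400.0 W
Compute denominator: eta * G = 0.16 * 901 = 144.16
Required area A = P / (eta * G) = 18400.0 / 144.16
A = 127.64 m^2

127.64


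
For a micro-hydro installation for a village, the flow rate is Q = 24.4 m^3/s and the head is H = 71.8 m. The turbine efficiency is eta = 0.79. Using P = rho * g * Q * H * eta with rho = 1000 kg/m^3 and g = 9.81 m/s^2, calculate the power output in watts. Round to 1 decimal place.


Apply the hydropower formula P = rho * g * Q * H * eta
rho * g = 1000 * 9.81 = 9810.0
P = 9810.0 * 24.4 * 71.8 * 0.79
P = 13577204.8 W

13577204.8


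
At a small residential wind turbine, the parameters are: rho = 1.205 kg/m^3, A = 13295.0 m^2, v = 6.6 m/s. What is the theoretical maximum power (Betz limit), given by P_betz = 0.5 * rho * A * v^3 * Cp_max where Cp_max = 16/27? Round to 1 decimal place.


The Betz coefficient Cp_max = 16/27 = 0.5926
v^3 = 6.6^3 = 287.496
P_betz = 0.5 * rho * A * v^3 * Cp_max
P_betz = 0.5 * 1.205 * 13295.0 * 287.496 * 0.5926
P_betz = 1364688.1 W

1364688.1


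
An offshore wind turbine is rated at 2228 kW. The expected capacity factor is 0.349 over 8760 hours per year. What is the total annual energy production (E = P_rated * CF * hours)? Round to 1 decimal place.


Annual energy = rated_kW * capacity_factor * hours_per_year
Given: P_rated = 2228 kW, CF = 0.349, hours = 8760
E = 2228 * 0.349 * 8760
E = 6811530.7 kWh

6811530.7


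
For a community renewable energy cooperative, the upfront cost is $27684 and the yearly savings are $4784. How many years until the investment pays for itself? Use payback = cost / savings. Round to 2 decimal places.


Simple payback period = initial cost / annual savings
Payback = 27684 / 4784
Payback = 5.79 years

5.79


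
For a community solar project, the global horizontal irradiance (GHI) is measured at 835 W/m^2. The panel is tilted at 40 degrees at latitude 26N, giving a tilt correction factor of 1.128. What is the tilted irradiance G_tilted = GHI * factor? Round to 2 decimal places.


Identify the given values:
  GHI = 835 W/m^2, tilt correction factor = 1.128
Apply the formula G_tilted = GHI * factor:
  G_tilted = 835 * 1.128
  G_tilted = 941.88 W/m^2

941.88


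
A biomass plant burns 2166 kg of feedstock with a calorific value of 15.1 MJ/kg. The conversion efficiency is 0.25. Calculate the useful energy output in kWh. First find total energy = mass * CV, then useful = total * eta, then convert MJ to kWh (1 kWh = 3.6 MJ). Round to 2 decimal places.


Total energy = mass * CV = 2166 * 15.1 = 32706.6 MJ
Useful energy = total * eta = 32706.6 * 0.25 = 8176.65 MJ
Convert to kWh: 8176.65 / 3.6
Useful energy = 2271.29 kWh

2271.29


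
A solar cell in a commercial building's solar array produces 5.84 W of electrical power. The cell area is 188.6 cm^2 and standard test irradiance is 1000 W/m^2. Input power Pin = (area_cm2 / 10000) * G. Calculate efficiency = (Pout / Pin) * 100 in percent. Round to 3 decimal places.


First compute the input power:
  Pin = area_cm2 / 10000 * G = 188.6 / 10000 * 1000 = 18.86 W
Then compute efficiency:
  Efficiency = (Pout / Pin) * 100 = (5.84 / 18.86) * 100
  Efficiency = 30.965%

30.965


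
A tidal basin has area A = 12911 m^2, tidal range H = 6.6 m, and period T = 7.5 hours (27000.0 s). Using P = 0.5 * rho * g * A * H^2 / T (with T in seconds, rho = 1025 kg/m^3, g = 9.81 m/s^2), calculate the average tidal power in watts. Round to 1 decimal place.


Convert period to seconds: T = 7.5 * 3600 = 27000.0 s
H^2 = 6.6^2 = 43.56
P = 0.5 * rho * g * A * H^2 / T
P = 0.5 * 1025 * 9.81 * 12911 * 43.56 / 27000.0
P = 104724.2 W

104724.2


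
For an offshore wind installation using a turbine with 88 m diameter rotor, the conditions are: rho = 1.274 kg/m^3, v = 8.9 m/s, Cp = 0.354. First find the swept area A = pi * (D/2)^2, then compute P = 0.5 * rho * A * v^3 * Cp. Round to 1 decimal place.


Step 1 -- Compute swept area:
  A = pi * (D/2)^2 = pi * (88/2)^2 = 6082.12 m^2
Step 2 -- Apply wind power equation:
  P = 0.5 * rho * A * v^3 * Cp
  v^3 = 8.9^3 = 704.969
  P = 0.5 * 1.274 * 6082.12 * 704.969 * 0.354
  P = 966869.7 W

966869.7


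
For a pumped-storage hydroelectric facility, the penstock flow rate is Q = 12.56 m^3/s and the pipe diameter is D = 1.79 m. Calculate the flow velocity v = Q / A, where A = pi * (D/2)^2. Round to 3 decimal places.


Compute pipe cross-sectional area:
  A = pi * (D/2)^2 = pi * (1.79/2)^2 = 2.5165 m^2
Calculate velocity:
  v = Q / A = 12.56 / 2.5165
  v = 4.991 m/s

4.991


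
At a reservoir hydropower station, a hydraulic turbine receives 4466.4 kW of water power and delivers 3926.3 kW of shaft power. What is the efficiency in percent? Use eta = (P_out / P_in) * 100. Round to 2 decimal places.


Turbine efficiency = (output power / input power) * 100
eta = (3926.3 / 4466.4) * 100
eta = 87.91%

87.91


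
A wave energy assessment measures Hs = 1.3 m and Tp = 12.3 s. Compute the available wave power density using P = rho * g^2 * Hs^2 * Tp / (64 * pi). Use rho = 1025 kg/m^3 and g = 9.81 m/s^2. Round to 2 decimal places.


Apply wave power formula:
  g^2 = 9.81^2 = 96.2361
  Hs^2 = 1.3^2 = 1.69
  Numerator = rho * g^2 * Hs^2 * Tp = 1025 * 96.2361 * 1.69 * 12.3 = 2050471.31
  Denominator = 64 * pi = 201.0619
  P = 2050471.31 / 201.0619 = 10198.21 W/m

10198.21


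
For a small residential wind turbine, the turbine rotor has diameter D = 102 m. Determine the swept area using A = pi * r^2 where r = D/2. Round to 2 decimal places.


Compute the rotor radius:
  r = D / 2 = 102 / 2 = 51.0 m
Calculate swept area:
  A = pi * r^2 = pi * 51.0^2
  A = 8171.28 m^2

8171.28


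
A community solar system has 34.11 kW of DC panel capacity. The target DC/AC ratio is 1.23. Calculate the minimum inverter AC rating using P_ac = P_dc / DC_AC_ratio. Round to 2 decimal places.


The inverter AC capacity is determined by the DC/AC ratio.
Given: P_dc = 34.11 kW, DC/AC ratio = 1.23
P_ac = P_dc / ratio = 34.11 / 1.23
P_ac = 27.73 kW

27.73


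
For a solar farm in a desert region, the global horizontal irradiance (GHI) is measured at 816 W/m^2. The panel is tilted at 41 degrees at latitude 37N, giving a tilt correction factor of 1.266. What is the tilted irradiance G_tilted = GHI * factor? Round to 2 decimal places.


Identify the given values:
  GHI = 816 W/m^2, tilt correction factor = 1.266
Apply the formula G_tilted = GHI * factor:
  G_tilted = 816 * 1.266
  G_tilted = 1033.06 W/m^2

1033.06


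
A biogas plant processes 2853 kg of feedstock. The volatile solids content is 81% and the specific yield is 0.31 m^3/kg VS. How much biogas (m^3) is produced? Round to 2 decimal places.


Compute volatile solids:
  VS = mass * VS_fraction = 2853 * 0.81 = 2310.93 kg
Calculate biogas volume:
  Biogas = VS * specific_yield = 2310.93 * 0.31
  Biogas = 716.39 m^3

716.39


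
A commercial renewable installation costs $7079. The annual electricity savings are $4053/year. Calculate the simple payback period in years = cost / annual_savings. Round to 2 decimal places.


Simple payback period = initial cost / annual savings
Payback = 7079 / 4053
Payback = 1.75 years

1.75


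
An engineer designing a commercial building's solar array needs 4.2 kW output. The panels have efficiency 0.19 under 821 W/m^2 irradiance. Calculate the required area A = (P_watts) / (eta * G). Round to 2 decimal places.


Convert target power to watts: P = 4.2 * 1000 = 4200.0 W
Compute denominator: eta * G = 0.19 * 821 = 155.99
Required area A = P / (eta * G) = 4200.0 / 155.99
A = 26.92 m^2

26.92


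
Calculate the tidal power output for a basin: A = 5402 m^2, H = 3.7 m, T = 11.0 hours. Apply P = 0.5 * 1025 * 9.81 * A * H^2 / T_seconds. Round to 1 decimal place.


Convert period to seconds: T = 11.0 * 3600 = 39600.0 s
H^2 = 3.7^2 = 13.69
P = 0.5 * rho * g * A * H^2 / T
P = 0.5 * 1025 * 9.81 * 5402 * 13.69 / 39600.0
P = 9389.1 W

9389.1


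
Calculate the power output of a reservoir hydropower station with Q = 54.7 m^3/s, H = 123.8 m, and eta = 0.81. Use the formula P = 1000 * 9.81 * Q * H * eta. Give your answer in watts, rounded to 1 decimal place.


Apply the hydropower formula P = rho * g * Q * H * eta
rho * g = 1000 * 9.81 = 9810.0
P = 9810.0 * 54.7 * 123.8 * 0.81
P = 53809876.7 W

53809876.7


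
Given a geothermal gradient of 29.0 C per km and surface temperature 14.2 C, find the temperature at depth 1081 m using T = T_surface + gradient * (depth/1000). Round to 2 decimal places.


Convert depth to km: 1081 / 1000 = 1.081 km
Temperature increase = gradient * depth_km = 29.0 * 1.081 = 31.35 C
Temperature at depth = T_surface + delta_T = 14.2 + 31.35
T = 45.55 C

45.55


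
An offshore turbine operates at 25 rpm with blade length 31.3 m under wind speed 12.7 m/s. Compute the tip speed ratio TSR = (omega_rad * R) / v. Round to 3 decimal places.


Convert rotational speed to rad/s:
  omega = 25 * 2 * pi / 60 = 2.618 rad/s
Compute tip speed:
  v_tip = omega * R = 2.618 * 31.3 = 81.943 m/s
Tip speed ratio:
  TSR = v_tip / v_wind = 81.943 / 12.7 = 6.452

6.452


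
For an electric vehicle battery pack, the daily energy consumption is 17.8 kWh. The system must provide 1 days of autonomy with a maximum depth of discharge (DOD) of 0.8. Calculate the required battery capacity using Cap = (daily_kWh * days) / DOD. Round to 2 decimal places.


Total energy needed = daily * days = 17.8 * 1 = 17.8 kWh
Account for depth of discharge:
  Cap = total_energy / DOD = 17.8 / 0.8
  Cap = 22.25 kWh

22.25


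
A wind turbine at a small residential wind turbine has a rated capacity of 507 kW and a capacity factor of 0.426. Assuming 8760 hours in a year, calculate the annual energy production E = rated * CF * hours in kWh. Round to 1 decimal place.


Annual energy = rated_kW * capacity_factor * hours_per_year
Given: P_rated = 507 kW, CF = 0.426, hours = 8760
E = 507 * 0.426 * 8760
E = 1892002.3 kWh

1892002.3


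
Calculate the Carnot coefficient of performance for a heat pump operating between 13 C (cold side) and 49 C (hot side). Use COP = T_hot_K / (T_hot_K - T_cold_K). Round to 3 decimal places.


Convert to Kelvin:
  T_hot = 49 + 273.15 = 322.15 K
  T_cold = 13 + 273.15 = 286.15 K
Apply Carnot COP formula:
  COP = T_hot_K / (T_hot_K - T_cold_K) = 322.15 / 36.0
  COP = 8.949

8.949


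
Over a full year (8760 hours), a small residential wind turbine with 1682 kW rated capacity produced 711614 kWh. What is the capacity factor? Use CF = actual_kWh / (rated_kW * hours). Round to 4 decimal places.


Capacity factor = actual output / maximum possible output
Maximum possible = rated * hours = 1682 * 8760 = 14734320 kWh
CF = 711614 / 14734320
CF = 0.0483

0.0483


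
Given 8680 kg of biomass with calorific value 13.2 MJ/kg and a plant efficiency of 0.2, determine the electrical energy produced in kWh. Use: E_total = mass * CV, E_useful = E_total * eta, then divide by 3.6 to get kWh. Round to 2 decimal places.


Total energy = mass * CV = 8680 * 13.2 = 114576.0 MJ
Useful energy = total * eta = 114576.0 * 0.2 = 22915.2 MJ
Convert to kWh: 22915.2 / 3.6
Useful energy = 6365.33 kWh

6365.33


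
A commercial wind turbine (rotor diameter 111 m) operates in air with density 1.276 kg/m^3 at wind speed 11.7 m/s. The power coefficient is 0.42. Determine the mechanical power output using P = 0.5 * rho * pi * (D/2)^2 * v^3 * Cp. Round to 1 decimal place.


Step 1 -- Compute swept area:
  A = pi * (D/2)^2 = pi * (111/2)^2 = 9676.89 m^2
Step 2 -- Apply wind power equation:
  P = 0.5 * rho * A * v^3 * Cp
  v^3 = 11.7^3 = 1601.613
  P = 0.5 * 1.276 * 9676.89 * 1601.613 * 0.42
  P = 4153014.0 W

4153014.0


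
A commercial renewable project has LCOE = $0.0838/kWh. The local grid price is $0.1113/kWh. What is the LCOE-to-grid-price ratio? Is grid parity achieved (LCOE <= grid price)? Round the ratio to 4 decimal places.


Compare LCOE to grid price:
  LCOE = $0.0838/kWh, Grid price = $0.1113/kWh
  Ratio = LCOE / grid_price = 0.0838 / 0.1113 = 0.7529
  Grid parity achieved (ratio <= 1)? yes

0.7529


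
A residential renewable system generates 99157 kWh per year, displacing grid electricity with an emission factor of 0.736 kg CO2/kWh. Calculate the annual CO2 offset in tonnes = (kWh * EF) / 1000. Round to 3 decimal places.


CO2 offset in kg = generation * emission_factor
CO2 offset = 99157 * 0.736 = 72979.55 kg
Convert to tonnes:
  CO2 offset = 72979.55 / 1000 = 72.980 tonnes

72.980


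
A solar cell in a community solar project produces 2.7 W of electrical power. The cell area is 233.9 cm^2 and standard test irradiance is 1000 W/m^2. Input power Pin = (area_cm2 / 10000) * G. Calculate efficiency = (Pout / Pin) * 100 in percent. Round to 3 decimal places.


First compute the input power:
  Pin = area_cm2 / 10000 * G = 233.9 / 10000 * 1000 = 23.39 W
Then compute efficiency:
  Efficiency = (Pout / Pin) * 100 = (2.7 / 23.39) * 100
  Efficiency = 11.543%

11.543


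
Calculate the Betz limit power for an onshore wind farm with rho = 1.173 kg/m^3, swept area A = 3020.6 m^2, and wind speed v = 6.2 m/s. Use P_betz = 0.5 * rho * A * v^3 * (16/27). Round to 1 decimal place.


The Betz coefficient Cp_max = 16/27 = 0.5926
v^3 = 6.2^3 = 238.328
P_betz = 0.5 * rho * A * v^3 * Cp_max
P_betz = 0.5 * 1.173 * 3020.6 * 238.328 * 0.5926
P_betz = 250203.0 W

250203.0


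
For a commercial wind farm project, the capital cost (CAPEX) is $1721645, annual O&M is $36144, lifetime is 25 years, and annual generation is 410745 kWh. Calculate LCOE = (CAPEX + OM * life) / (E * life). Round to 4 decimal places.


Total cost = CAPEX + OM * lifetime = 1721645 + 36144 * 25 = 1721645 + 903600 = 2625245
Total generation = annual * lifetime = 410745 * 25 = 10268625 kWh
LCOE = 2625245 / 10268625
LCOE = 0.2557 $/kWh

0.2557


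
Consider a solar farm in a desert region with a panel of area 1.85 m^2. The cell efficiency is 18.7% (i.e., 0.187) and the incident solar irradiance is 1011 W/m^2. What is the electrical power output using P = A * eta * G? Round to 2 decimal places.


Use the solar power formula P = A * eta * G.
Given: A = 1.85 m^2, eta = 0.187, G = 1011 W/m^2
P = 1.85 * 0.187 * 1011
P = 349.76 W

349.76


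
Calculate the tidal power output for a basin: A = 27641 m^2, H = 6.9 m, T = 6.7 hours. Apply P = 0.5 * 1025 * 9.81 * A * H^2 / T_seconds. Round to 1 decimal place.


Convert period to seconds: T = 6.7 * 3600 = 24120.0 s
H^2 = 6.9^2 = 47.61
P = 0.5 * rho * g * A * H^2 / T
P = 0.5 * 1025 * 9.81 * 27641 * 47.61 / 24120.0
P = 274307.4 W

274307.4


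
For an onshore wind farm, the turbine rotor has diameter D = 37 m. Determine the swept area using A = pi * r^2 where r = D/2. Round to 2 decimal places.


Compute the rotor radius:
  r = D / 2 = 37 / 2 = 18.5 m
Calculate swept area:
  A = pi * r^2 = pi * 18.5^2
  A = 1075.21 m^2

1075.21


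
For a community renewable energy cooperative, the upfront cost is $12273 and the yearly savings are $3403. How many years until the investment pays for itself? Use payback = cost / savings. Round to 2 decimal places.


Simple payback period = initial cost / annual savings
Payback = 12273 / 3403
Payback = 3.61 years

3.61


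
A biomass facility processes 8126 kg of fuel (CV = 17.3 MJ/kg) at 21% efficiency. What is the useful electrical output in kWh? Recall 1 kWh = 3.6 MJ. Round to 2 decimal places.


Total energy = mass * CV = 8126 * 17.3 = 140579.8 MJ
Useful energy = total * eta = 140579.8 * 0.21 = 29521.76 MJ
Convert to kWh: 29521.76 / 3.6
Useful energy = 8200.49 kWh

8200.49


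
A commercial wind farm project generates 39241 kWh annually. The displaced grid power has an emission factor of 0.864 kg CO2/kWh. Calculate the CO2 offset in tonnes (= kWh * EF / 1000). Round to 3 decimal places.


CO2 offset in kg = generation * emission_factor
CO2 offset = 39241 * 0.864 = 33904.22 kg
Convert to tonnes:
  CO2 offset = 33904.22 / 1000 = 33.904 tonnes

33.904


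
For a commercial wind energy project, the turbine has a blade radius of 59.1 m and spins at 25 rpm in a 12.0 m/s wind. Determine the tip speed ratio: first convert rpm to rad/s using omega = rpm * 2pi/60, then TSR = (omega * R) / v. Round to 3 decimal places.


Convert rotational speed to rad/s:
  omega = 25 * 2 * pi / 60 = 2.618 rad/s
Compute tip speed:
  v_tip = omega * R = 2.618 * 59.1 = 154.723 m/s
Tip speed ratio:
  TSR = v_tip / v_wind = 154.723 / 12.0 = 12.894

12.894


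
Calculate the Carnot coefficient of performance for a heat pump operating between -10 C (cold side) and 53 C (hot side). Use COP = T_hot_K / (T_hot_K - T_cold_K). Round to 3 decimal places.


Convert to Kelvin:
  T_hot = 53 + 273.15 = 326.15 K
  T_cold = -10 + 273.15 = 263.15 K
Apply Carnot COP formula:
  COP = T_hot_K / (T_hot_K - T_cold_K) = 326.15 / 63.0
  COP = 5.177

5.177


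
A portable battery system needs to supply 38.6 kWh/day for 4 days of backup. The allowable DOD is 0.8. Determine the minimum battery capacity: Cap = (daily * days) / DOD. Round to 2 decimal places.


Total energy needed = daily * days = 38.6 * 4 = 154.4 kWh
Account for depth of discharge:
  Cap = total_energy / DOD = 154.4 / 0.8
  Cap = 193.00 kWh

193.00


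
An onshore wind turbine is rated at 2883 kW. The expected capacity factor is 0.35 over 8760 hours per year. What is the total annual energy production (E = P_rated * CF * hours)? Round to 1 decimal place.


Annual energy = rated_kW * capacity_factor * hours_per_year
Given: P_rated = 2883 kW, CF = 0.35, hours = 8760
E = 2883 * 0.35 * 8760
E = 8839278.0 kWh

8839278.0


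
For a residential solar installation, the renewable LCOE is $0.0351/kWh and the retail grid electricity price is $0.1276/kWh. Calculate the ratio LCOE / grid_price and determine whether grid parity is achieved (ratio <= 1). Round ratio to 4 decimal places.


Compare LCOE to grid price:
  LCOE = $0.0351/kWh, Grid price = $0.1276/kWh
  Ratio = LCOE / grid_price = 0.0351 / 0.1276 = 0.2751
  Grid parity achieved (ratio <= 1)? yes

0.2751


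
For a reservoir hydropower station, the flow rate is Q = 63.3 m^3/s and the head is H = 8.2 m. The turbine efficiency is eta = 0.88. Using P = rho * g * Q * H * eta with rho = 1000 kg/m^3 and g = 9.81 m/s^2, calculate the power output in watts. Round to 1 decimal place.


Apply the hydropower formula P = rho * g * Q * H * eta
rho * g = 1000 * 9.81 = 9810.0
P = 9810.0 * 63.3 * 8.2 * 0.88
P = 4480941.2 W

4480941.2


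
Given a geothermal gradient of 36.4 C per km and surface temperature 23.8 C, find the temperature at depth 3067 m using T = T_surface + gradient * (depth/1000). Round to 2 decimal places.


Convert depth to km: 3067 / 1000 = 3.067 km
Temperature increase = gradient * depth_km = 36.4 * 3.067 = 111.64 C
Temperature at depth = T_surface + delta_T = 23.8 + 111.64
T = 135.44 C

135.44


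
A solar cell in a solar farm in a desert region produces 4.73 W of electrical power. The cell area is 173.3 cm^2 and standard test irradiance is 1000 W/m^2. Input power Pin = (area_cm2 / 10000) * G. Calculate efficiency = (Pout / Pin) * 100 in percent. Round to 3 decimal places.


First compute the input power:
  Pin = area_cm2 / 10000 * G = 173.3 / 10000 * 1000 = 17.33 W
Then compute efficiency:
  Efficiency = (Pout / Pin) * 100 = (4.73 / 17.33) * 100
  Efficiency = 27.294%

27.294


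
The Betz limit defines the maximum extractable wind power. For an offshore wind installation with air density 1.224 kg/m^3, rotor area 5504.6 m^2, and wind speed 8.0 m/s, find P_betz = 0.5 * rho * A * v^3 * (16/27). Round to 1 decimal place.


The Betz coefficient Cp_max = 16/27 = 0.5926
v^3 = 8.0^3 = 512.0
P_betz = 0.5 * rho * A * v^3 * Cp_max
P_betz = 0.5 * 1.224 * 5504.6 * 512.0 * 0.5926
P_betz = 1022123.5 W

1022123.5


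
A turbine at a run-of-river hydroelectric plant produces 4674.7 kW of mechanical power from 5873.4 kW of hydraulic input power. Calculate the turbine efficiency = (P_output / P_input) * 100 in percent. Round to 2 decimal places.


Turbine efficiency = (output power / input power) * 100
eta = (4674.7 / 5873.4) * 100
eta = 79.59%

79.59


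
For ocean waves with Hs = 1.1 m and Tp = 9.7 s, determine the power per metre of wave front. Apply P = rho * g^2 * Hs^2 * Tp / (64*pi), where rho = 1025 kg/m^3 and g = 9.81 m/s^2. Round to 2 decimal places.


Apply wave power formula:
  g^2 = 9.81^2 = 96.2361
  Hs^2 = 1.1^2 = 1.21
  Numerator = rho * g^2 * Hs^2 * Tp = 1025 * 96.2361 * 1.21 * 9.7 = 1157761.18
  Denominator = 64 * pi = 201.0619
  P = 1157761.18 / 201.0619 = 5758.23 W/m

5758.23


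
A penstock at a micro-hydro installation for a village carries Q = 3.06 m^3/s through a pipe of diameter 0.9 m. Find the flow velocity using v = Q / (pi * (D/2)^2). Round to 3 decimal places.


Compute pipe cross-sectional area:
  A = pi * (D/2)^2 = pi * (0.9/2)^2 = 0.6362 m^2
Calculate velocity:
  v = Q / A = 3.06 / 0.6362
  v = 4.810 m/s

4.810


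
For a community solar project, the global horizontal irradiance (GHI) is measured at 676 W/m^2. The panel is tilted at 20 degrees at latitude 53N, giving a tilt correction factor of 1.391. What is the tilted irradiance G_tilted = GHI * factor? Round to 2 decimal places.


Identify the given values:
  GHI = 676 W/m^2, tilt correction factor = 1.391
Apply the formula G_tilted = GHI * factor:
  G_tilted = 676 * 1.391
  G_tilted = 940.32 W/m^2

940.32


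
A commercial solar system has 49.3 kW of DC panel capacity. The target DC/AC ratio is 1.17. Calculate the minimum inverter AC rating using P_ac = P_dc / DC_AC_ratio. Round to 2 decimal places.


The inverter AC capacity is determined by the DC/AC ratio.
Given: P_dc = 49.3 kW, DC/AC ratio = 1.17
P_ac = P_dc / ratio = 49.3 / 1.17
P_ac = 42.14 kW

42.14


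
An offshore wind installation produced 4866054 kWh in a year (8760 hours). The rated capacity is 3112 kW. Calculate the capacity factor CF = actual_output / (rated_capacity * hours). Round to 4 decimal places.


Capacity factor = actual output / maximum possible output
Maximum possible = rated * hours = 3112 * 8760 = 27261120 kWh
CF = 4866054 / 27261120
CF = 0.1785

0.1785


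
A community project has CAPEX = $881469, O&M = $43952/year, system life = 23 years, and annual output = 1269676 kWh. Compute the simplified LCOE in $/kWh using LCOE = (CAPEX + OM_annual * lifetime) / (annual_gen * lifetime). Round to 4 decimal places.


Total cost = CAPEX + OM * lifetime = 881469 + 43952 * 23 = 881469 + 1010896 = 1892365
Total generation = annual * lifetime = 1269676 * 23 = 29202548 kWh
LCOE = 1892365 / 29202548
LCOE = 0.0648 $/kWh

0.0648


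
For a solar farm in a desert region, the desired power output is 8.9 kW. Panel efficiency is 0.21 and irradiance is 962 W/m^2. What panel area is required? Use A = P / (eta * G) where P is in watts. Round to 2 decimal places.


Convert target power to watts: P = 8.9 * 1000 = 8900.0 W
Compute denominator: eta * G = 0.21 * 962 = 202.02
Required area A = P / (eta * G) = 8900.0 / 202.02
A = 44.06 m^2

44.06
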